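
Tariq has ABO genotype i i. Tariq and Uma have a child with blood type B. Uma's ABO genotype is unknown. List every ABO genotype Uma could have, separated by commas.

I^A I^B, I^B I^B, I^B i

For each candidate genotype of Uma, check whether crossing it with i i can produce every observed child phenotype.
  I^A I^A → possible child types {A} ✗
  I^A I^B → possible child types {A, B} ✓
  I^A i → possible child types {O, A} ✗
  I^B I^B → possible child types {B} ✓
  I^B i → possible child types {O, B} ✓
  i i → possible child types {O} ✗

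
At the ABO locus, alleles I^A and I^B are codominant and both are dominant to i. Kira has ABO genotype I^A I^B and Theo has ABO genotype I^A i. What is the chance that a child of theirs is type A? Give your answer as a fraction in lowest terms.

1/2

ABO cross I^A I^B × I^A i → offspring phenotypes: 1/2 A, 1/4 B, 1/4 AB.
So P(type A) = 1/2.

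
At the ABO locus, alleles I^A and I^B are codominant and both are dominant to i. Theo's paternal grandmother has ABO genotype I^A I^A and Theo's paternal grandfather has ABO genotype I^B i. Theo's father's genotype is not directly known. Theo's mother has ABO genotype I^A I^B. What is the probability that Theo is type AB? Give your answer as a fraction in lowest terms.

Theo's father's ABO genotype from I^A I^A × I^B i: 1/2 I^A I^B, 1/2 I^A i.
Crossing each possibility with the mother I^A I^B and summing P(type AB): 1/2·1/2 + 1/2·1/4 = 3/8.

3/8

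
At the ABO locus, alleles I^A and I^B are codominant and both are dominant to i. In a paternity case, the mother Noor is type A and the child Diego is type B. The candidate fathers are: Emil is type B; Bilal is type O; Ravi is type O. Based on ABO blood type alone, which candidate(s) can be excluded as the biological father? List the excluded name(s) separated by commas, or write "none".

Bilal, Ravi

A candidate is excluded only if no genotype consistent with his phenotype could produce a type B child with a type A mother.
Bilal (type O): no genotype consistent with that phenotype can produce a type-B child with a type-A mother.
Ravi (type O): no genotype consistent with that phenotype can produce a type-B child with a type-A mother.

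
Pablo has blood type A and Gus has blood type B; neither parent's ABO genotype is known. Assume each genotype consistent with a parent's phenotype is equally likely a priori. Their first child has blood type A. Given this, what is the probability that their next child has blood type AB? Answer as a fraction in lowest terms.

5/12

Possible genotypes: Pablo ∈ {I^A I^A, I^A i}; Gus ∈ {I^B I^B, I^B i}.
Weight each parental genotype pair by prior × P(type-A child):
  I^A I^A × I^B i: posterior weight 2/3; P(next child type AB) = 1/2.
  I^A i × I^B i: posterior weight 1/3; P(next child type AB) = 1/4.
Weighted sum = 5/12.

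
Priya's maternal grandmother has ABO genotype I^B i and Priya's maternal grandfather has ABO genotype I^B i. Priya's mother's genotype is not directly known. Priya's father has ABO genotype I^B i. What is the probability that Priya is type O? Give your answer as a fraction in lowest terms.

1/4

Priya's mother's ABO genotype from I^B i × I^B i: 1/4 I^B I^B, 1/2 I^B i, 1/4 i i.
Crossing each possibility with the father I^B i and summing P(type O): 1/4·0 + 1/2·1/4 + 1/4·1/2 = 1/4.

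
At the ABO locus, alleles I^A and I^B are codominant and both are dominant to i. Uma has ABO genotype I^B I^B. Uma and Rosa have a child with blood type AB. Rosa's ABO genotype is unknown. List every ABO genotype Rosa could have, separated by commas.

I^A I^A, I^A I^B, I^A i

For each candidate genotype of Rosa, check whether crossing it with I^B I^B can produce every observed child phenotype.
  I^A I^A → possible child types {AB} ✓
  I^A I^B → possible child types {B, AB} ✓
  I^A i → possible child types {B, AB} ✓
  I^B I^B → possible child types {B} ✗
  I^B i → possible child types {B} ✗
  i i → possible child types {B} ✗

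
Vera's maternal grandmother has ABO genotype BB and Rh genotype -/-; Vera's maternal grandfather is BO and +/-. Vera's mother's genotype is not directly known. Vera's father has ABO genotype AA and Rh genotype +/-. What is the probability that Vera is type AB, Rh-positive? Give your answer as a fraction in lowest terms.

15/32

Vera's mother's ABO genotype from BB × BO: 1/2 BB, 1/2 BO.
Crossing each possibility with the father AA and summing P(type AB): 1/2·1 + 1/2·1/2 = 3/4.
Similarly for Rh via the mother's Rh distribution: P(Rh+) = 5/8.
Independent loci: 3/4 × 5/8 = 15/32.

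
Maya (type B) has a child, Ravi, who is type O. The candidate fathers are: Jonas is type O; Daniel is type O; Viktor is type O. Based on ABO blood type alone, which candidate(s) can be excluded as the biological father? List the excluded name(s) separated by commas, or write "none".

none

A candidate is excluded only if no genotype consistent with his phenotype could produce a type O child with a type B mother.
Every candidate has at least one consistent genotype combination, so none can be excluded.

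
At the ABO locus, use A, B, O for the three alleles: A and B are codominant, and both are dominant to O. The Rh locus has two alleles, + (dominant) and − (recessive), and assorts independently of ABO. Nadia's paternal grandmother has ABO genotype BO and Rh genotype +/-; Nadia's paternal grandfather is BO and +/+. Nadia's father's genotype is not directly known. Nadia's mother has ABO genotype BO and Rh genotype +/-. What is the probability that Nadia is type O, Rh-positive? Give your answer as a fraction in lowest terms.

Nadia's father's ABO genotype from BO × BO: 1/4 BB, 1/2 BO, 1/4 OO.
Crossing each possibility with the mother BO and summing P(type O): 1/4·0 + 1/2·1/4 + 1/4·1/2 = 1/4.
Similarly for Rh via the father's Rh distribution: P(Rh+) = 7/8.
Independent loci: 1/4 × 7/8 = 7/32.

7/32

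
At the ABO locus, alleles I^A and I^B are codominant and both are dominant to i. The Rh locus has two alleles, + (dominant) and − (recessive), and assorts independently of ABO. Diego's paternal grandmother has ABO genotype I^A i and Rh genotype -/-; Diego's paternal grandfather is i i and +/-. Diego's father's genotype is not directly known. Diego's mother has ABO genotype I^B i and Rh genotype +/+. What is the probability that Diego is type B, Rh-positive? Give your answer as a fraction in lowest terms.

Diego's father's ABO genotype from I^A i × i i: 1/2 I^A i, 1/2 i i.
Crossing each possibility with the mother I^B i and summing P(type B): 1/2·1/4 + 1/2·1/2 = 3/8.
Similarly for Rh via the father's Rh distribution: P(Rh+) = 1.
Independent loci: 3/8 × 1 = 3/8.

3/8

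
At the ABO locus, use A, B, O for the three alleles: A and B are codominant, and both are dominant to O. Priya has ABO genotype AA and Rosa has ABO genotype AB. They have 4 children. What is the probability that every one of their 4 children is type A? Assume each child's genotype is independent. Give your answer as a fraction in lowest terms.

ABO cross AA × AB → 1/2 A, 1/2 AB.
So P(type A) = 1/2 per child.
All 4 independent: (1/2)^4 = 1/16.

1/16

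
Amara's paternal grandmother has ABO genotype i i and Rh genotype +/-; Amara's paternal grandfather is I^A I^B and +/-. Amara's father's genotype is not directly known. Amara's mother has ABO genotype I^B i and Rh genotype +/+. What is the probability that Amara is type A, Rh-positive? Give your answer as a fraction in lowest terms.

Amara's father's ABO genotype from i i × I^A I^B: 1/2 I^A i, 1/2 I^B i.
Crossing each possibility with the mother I^B i and summing P(type A): 1/2·1/4 + 1/2·0 = 1/8.
Similarly for Rh via the father's Rh distribution: P(Rh+) = 1.
Independent loci: 1/8 × 1 = 1/8.

1/8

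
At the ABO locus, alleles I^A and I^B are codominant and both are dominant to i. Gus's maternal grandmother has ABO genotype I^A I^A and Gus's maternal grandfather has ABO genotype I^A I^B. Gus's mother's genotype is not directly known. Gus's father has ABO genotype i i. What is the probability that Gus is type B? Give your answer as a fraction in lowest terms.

1/4

Gus's mother's ABO genotype from I^A I^A × I^A I^B: 1/2 I^A I^A, 1/2 I^A I^B.
Crossing each possibility with the father i i and summing P(type B): 1/2·0 + 1/2·1/2 = 1/4.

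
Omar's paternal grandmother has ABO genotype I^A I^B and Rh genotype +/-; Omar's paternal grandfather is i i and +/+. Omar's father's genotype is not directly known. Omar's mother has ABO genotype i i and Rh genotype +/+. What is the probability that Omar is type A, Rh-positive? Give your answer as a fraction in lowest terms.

1/4

Omar's father's ABO genotype from I^A I^B × i i: 1/2 I^A i, 1/2 I^B i.
Crossing each possibility with the mother i i and summing P(type A): 1/2·1/2 + 1/2·0 = 1/4.
Similarly for Rh via the father's Rh distribution: P(Rh+) = 1.
Independent loci: 1/4 × 1 = 1/4.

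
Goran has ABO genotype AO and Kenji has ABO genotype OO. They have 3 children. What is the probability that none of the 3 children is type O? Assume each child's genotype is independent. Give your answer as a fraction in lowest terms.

1/8

ABO cross AO × OO → 1/2 O, 1/2 A.
So P(type O) = 1/2 per child.
P(not type O) = 1/2 for one child; (1/2)^3 = 1/8.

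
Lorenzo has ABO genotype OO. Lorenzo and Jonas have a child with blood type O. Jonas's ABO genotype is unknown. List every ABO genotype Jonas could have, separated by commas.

AO, BO, OO

For each candidate genotype of Jonas, check whether crossing it with OO can produce every observed child phenotype.
  AA → possible child types {A} ✗
  AB → possible child types {A, B} ✗
  AO → possible child types {O, A} ✓
  BB → possible child types {B} ✗
  BO → possible child types {O, B} ✓
  OO → possible child types {O} ✓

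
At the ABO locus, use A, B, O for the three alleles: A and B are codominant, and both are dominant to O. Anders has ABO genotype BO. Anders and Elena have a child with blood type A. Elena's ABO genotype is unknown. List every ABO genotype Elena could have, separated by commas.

AA, AB, AO

For each candidate genotype of Elena, check whether crossing it with BO can produce every observed child phenotype.
  AA → possible child types {A, AB} ✓
  AB → possible child types {A, B, AB} ✓
  AO → possible child types {O, A, B, AB} ✓
  BB → possible child types {B} ✗
  BO → possible child types {O, B} ✗
  OO → possible child types {O, B} ✗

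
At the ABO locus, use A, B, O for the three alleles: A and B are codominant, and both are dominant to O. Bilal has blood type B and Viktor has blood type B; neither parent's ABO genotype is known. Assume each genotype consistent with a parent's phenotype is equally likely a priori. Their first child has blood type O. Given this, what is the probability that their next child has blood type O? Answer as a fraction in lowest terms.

1/4

Possible genotypes: Bilal ∈ {BB, BO}; Viktor ∈ {BB, BO}.
Weight each parental genotype pair by prior × P(type-O child):
  BO × BO: posterior weight 1; P(next child type O) = 1/4.
Weighted sum = 1/4.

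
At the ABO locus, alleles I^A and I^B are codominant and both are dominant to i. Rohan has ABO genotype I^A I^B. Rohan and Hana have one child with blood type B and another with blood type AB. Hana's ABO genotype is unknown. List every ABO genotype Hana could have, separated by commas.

I^A I^B, I^A i, I^B I^B, I^B i

For each candidate genotype of Hana, check whether crossing it with I^A I^B can produce every observed child phenotype.
  I^A I^A → possible child types {A, AB} ✗
  I^A I^B → possible child types {A, B, AB} ✓
  I^A i → possible child types {A, B, AB} ✓
  I^B I^B → possible child types {B, AB} ✓
  I^B i → possible child types {A, B, AB} ✓
  i i → possible child types {A, B} ✗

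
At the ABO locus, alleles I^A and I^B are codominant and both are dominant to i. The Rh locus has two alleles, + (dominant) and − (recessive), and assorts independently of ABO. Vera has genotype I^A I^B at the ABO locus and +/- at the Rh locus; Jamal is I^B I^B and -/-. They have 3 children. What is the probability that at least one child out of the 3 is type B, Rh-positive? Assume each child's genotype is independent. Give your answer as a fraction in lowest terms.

ABO cross I^A I^B × I^B I^B → 1/2 B, 1/2 AB.
Rh cross +/- × -/- → 1/2 Rh+, 1/2 Rh-; so P(type B, Rh-positive) = 1/2 × 1/2 = 1/4 per child.
P(none) = (3/4)^3 = 27/64; P(at least one) = 1 − 27/64 = 37/64.

37/64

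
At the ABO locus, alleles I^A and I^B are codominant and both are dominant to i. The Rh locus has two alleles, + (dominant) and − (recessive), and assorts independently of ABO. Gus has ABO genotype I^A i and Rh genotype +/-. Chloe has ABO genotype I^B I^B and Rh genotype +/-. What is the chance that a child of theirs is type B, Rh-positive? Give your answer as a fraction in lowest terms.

3/8

ABO cross I^A i × I^B I^B → offspring phenotypes: 1/2 B, 1/2 AB.
Rh cross +/- × +/- → 3/4 Rh+, 1/4 Rh-.
Independent loci: P(type B, Rh-positive) = 1/2 × 3/4 = 3/8.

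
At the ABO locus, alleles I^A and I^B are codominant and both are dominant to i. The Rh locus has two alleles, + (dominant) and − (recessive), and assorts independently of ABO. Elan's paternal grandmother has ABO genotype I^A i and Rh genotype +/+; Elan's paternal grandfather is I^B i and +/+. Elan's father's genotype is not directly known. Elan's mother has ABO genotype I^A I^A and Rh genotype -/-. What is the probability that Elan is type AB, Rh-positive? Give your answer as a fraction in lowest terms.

Elan's father's ABO genotype from I^A i × I^B i: 1/4 I^A I^B, 1/4 I^A i, 1/4 I^B i, 1/4 i i.
Crossing each possibility with the mother I^A I^A and summing P(type AB): 1/4·1/2 + 1/4·0 + 1/4·1/2 + 1/4·0 = 1/4.
Similarly for Rh via the father's Rh distribution: P(Rh+) = 1.
Independent loci: 1/4 × 1 = 1/4.

1/4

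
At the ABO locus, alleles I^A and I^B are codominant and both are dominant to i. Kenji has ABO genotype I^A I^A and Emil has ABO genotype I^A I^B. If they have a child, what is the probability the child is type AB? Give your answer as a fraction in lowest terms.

1/2

ABO cross I^A I^A × I^A I^B → offspring phenotypes: 1/2 A, 1/2 AB.
So P(type AB) = 1/2.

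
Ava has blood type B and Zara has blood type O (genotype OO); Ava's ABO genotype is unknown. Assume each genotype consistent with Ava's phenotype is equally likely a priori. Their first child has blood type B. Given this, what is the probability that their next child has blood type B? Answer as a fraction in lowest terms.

5/6

Possible genotypes: Ava ∈ {BB, BO}; Zara ∈ {OO}.
Weight each parental genotype pair by prior × P(type-B child):
  BB × OO: posterior weight 2/3; P(next child type B) = 1.
  BO × OO: posterior weight 1/3; P(next child type B) = 1/2.
Weighted sum = 5/6.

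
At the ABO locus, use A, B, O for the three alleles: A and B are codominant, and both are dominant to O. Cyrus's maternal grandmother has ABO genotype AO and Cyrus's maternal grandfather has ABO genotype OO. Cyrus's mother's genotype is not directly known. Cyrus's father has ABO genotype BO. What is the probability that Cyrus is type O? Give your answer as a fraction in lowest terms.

Cyrus's mother's ABO genotype from AO × OO: 1/2 AO, 1/2 OO.
Crossing each possibility with the father BO and summing P(type O): 1/2·1/4 + 1/2·1/2 = 3/8.

3/8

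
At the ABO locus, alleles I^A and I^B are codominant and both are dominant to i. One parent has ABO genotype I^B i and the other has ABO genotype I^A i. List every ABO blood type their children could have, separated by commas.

Gametes from I^B i × I^A i give offspring ABO genotypes I^A I^B, I^A i, I^B i, i i, i.e. phenotypes O, A, B, AB.

O, A, B, AB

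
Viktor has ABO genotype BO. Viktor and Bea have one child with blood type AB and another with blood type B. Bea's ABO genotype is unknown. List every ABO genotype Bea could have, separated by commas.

AB, AO

For each candidate genotype of Bea, check whether crossing it with BO can produce every observed child phenotype.
  AA → possible child types {A, AB} ✗
  AB → possible child types {A, B, AB} ✓
  AO → possible child types {O, A, B, AB} ✓
  BB → possible child types {B} ✗
  BO → possible child types {O, B} ✗
  OO → possible child types {O, B} ✗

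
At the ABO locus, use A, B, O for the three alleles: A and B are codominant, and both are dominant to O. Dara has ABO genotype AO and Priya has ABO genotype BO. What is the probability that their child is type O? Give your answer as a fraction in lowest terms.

1/4

ABO cross AO × BO → offspring phenotypes: 1/4 O, 1/4 A, 1/4 B, 1/4 AB.
So P(type O) = 1/4.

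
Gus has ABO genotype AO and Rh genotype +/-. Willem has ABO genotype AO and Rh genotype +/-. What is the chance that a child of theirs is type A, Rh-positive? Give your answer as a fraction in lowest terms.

9/16

ABO cross AO × AO → offspring phenotypes: 1/4 O, 3/4 A.
Rh cross +/- × +/- → 3/4 Rh+, 1/4 Rh-.
Independent loci: P(type A, Rh-positive) = 3/4 × 3/4 = 9/16.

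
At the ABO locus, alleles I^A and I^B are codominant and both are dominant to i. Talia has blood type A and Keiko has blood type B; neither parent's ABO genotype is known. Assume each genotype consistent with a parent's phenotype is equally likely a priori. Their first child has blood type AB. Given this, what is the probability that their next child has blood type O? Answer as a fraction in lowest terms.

1/36

Possible genotypes: Talia ∈ {I^A I^A, I^A i}; Keiko ∈ {I^B I^B, I^B i}.
Weight each parental genotype pair by prior × P(type-AB child):
  I^A I^A × I^B I^B: posterior weight 4/9; P(next child type O) = 0.
  I^A I^A × I^B i: posterior weight 2/9; P(next child type O) = 0.
  I^A i × I^B I^B: posterior weight 2/9; P(next child type O) = 0.
  I^A i × I^B i: posterior weight 1/9; P(next child type O) = 1/4.
Weighted sum = 1/36.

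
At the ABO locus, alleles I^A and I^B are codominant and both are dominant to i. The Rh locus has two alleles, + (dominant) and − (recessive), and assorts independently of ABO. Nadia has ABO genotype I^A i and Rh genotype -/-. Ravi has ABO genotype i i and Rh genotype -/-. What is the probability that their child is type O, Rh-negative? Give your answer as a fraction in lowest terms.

1/2

ABO cross I^A i × i i → offspring phenotypes: 1/2 O, 1/2 A.
Rh cross -/- × -/- → 1 Rh-.
Independent loci: P(type O, Rh-negative) = 1/2 × 1 = 1/2.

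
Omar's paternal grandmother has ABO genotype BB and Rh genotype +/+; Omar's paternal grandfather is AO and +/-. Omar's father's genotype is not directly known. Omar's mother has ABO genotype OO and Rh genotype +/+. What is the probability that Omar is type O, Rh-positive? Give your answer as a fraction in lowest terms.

1/4

Omar's father's ABO genotype from BB × AO: 1/2 AB, 1/2 BO.
Crossing each possibility with the mother OO and summing P(type O): 1/2·0 + 1/2·1/2 = 1/4.
Similarly for Rh via the father's Rh distribution: P(Rh+) = 1.
Independent loci: 1/4 × 1 = 1/4.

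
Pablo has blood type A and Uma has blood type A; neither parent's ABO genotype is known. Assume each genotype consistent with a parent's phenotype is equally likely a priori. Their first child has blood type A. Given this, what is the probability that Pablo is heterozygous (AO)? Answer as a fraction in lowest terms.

7/15

Possible genotypes: Pablo ∈ {AA, AO}; Uma ∈ {AA, AO}.
Weight each parental genotype pair by prior × P(type-A child):
  AA × AA: posterior weight 4/15.
  AA × AO: posterior weight 4/15.
  AO × AA: posterior weight 4/15.
  AO × AO: posterior weight 1/5.
Sum the posterior weight over pairs where Pablo is AO: 7/15.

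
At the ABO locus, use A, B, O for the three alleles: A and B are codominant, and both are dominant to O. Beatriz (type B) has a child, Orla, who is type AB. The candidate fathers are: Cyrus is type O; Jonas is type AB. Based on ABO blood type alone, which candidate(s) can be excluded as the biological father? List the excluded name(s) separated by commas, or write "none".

A candidate is excluded only if no genotype consistent with his phenotype could produce a type AB child with a type B mother.
Cyrus (type O): no genotype consistent with that phenotype can produce a type-AB child with a type-B mother.

Cyrus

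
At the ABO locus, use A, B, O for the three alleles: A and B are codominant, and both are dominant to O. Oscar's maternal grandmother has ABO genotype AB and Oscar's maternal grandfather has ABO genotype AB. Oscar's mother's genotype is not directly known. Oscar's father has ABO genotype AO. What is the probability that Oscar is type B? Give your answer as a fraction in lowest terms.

1/4

Oscar's mother's ABO genotype from AB × AB: 1/4 AA, 1/2 AB, 1/4 BB.
Crossing each possibility with the father AO and summing P(type B): 1/4·0 + 1/2·1/4 + 1/4·1/2 = 1/4.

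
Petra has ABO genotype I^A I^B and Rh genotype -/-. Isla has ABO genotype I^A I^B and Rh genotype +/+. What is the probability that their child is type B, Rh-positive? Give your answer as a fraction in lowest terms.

ABO cross I^A I^B × I^A I^B → offspring phenotypes: 1/4 A, 1/4 B, 1/2 AB.
Rh cross -/- × +/+ → 1 Rh+.
Independent loci: P(type B, Rh-positive) = 1/4 × 1 = 1/4.

1/4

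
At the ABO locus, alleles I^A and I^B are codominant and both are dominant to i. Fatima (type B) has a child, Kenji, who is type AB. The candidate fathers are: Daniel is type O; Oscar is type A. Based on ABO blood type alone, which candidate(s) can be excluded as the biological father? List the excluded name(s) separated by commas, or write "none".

Daniel

A candidate is excluded only if no genotype consistent with his phenotype could produce a type AB child with a type B mother.
Daniel (type O): no genotype consistent with that phenotype can produce a type-AB child with a type-B mother.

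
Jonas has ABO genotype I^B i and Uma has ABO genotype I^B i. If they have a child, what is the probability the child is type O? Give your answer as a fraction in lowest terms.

ABO cross I^B i × I^B i → offspring phenotypes: 1/4 O, 3/4 B.
So P(type O) = 1/4.

1/4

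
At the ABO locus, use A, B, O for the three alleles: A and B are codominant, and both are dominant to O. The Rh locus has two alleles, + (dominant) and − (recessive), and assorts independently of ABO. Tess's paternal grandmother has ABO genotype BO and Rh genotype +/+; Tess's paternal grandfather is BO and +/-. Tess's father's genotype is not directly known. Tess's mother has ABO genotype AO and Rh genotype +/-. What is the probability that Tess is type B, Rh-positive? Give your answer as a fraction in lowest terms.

7/32

Tess's father's ABO genotype from BO × BO: 1/4 BB, 1/2 BO, 1/4 OO.
Crossing each possibility with the mother AO and summing P(type B): 1/4·1/2 + 1/2·1/4 + 1/4·0 = 1/4.
Similarly for Rh via the father's Rh distribution: P(Rh+) = 7/8.
Independent loci: 1/4 × 7/8 = 7/32.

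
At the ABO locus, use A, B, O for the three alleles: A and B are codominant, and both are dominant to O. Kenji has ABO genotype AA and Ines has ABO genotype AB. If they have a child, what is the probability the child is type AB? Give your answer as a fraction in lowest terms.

ABO cross AA × AB → offspring phenotypes: 1/2 A, 1/2 AB.
So P(type AB) = 1/2.

1/2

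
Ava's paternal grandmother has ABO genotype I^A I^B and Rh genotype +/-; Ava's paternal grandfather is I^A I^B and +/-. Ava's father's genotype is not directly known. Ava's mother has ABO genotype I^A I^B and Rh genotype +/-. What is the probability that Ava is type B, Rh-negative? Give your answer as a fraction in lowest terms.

1/16

Ava's father's ABO genotype from I^A I^B × I^A I^B: 1/4 I^A I^A, 1/2 I^A I^B, 1/4 I^B I^B.
Crossing each possibility with the mother I^A I^B and summing P(type B): 1/4·0 + 1/2·1/4 + 1/4·1/2 = 1/4.
Similarly for Rh via the father's Rh distribution: P(Rh-) = 1/4.
Independent loci: 1/4 × 1/4 = 1/16.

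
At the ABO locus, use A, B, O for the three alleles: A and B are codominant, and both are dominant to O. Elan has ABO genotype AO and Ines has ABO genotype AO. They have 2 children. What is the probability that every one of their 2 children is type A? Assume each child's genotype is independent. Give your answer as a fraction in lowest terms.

ABO cross AO × AO → 1/4 O, 3/4 A.
So P(type A) = 3/4 per child.
All 2 independent: (3/4)^2 = 9/16.

9/16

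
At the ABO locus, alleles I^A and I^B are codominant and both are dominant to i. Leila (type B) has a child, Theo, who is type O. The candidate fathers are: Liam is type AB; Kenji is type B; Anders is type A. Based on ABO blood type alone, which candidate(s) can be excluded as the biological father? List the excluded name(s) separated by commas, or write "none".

A candidate is excluded only if no genotype consistent with his phenotype could produce a type O child with a type B mother.
Liam (type AB): no genotype consistent with that phenotype can produce a type-O child with a type-B mother.

Liam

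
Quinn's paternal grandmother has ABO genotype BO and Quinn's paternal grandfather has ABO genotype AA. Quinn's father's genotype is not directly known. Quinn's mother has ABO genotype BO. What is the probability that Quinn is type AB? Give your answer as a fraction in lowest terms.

1/4

Quinn's father's ABO genotype from BO × AA: 1/2 AB, 1/2 AO.
Crossing each possibility with the mother BO and summing P(type AB): 1/2·1/4 + 1/2·1/4 = 1/4.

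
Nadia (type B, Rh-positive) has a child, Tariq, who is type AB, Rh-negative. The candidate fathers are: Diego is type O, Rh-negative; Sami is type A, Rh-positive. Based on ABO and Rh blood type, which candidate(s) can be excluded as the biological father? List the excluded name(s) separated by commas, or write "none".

A candidate is excluded only if no genotype consistent with his phenotype could produce a type AB, Rh-negative child with a type B, Rh-positive mother.
Diego (type O, Rh-): no genotype consistent with that phenotype can produce a type-AB Rh- child with a type-B mother.

Diego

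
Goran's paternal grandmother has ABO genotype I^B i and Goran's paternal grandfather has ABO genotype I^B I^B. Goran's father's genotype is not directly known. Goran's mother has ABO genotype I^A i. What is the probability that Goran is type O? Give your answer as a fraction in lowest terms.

1/8

Goran's father's ABO genotype from I^B i × I^B I^B: 1/2 I^B I^B, 1/2 I^B i.
Crossing each possibility with the mother I^A i and summing P(type O): 1/2·0 + 1/2·1/4 = 1/8.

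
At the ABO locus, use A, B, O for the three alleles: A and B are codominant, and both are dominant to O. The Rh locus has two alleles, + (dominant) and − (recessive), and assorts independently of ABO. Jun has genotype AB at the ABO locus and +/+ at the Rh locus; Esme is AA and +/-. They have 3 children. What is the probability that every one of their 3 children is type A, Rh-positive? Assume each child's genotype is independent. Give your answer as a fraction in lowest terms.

1/8

ABO cross AB × AA → 1/2 A, 1/2 AB.
Rh cross +/+ × +/- → 1 Rh+; so P(type A, Rh-positive) = 1/2 × 1 = 1/2 per child.
All 3 independent: (1/2)^3 = 1/8.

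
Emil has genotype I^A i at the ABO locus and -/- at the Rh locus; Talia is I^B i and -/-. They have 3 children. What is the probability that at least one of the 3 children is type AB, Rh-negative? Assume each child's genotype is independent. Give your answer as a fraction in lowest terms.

ABO cross I^A i × I^B i → 1/4 O, 1/4 A, 1/4 B, 1/4 AB.
Rh cross -/- × -/- → 1 Rh-; so P(type AB, Rh-negative) = 1/4 × 1 = 1/4 per child.
P(none) = (3/4)^3 = 27/64; P(at least one) = 1 − 27/64 = 37/64.

37/64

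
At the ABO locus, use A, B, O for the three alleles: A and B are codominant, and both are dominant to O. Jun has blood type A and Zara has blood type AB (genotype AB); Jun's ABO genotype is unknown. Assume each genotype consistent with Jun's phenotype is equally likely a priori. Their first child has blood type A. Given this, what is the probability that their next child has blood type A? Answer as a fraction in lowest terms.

1/2

Possible genotypes: Jun ∈ {AA, AO}; Zara ∈ {AB}.
Weight each parental genotype pair by prior × P(type-A child):
  AA × AB: posterior weight 1/2; P(next child type A) = 1/2.
  AO × AB: posterior weight 1/2; P(next child type A) = 1/2.
Weighted sum = 1/2.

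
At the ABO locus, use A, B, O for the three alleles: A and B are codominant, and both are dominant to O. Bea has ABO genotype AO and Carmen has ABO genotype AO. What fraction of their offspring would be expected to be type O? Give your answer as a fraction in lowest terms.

ABO cross AO × AO → offspring phenotypes: 1/4 O, 3/4 A.
So P(type O) = 1/4.

1/4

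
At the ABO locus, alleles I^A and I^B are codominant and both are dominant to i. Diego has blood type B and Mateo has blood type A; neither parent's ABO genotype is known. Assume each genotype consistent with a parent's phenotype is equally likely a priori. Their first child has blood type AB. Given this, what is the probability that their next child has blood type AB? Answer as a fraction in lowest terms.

Possible genotypes: Diego ∈ {I^B I^B, I^B i}; Mateo ∈ {I^A I^A, I^A i}.
Weight each parental genotype pair by prior × P(type-AB child):
  I^B I^B × I^A I^A: posterior weight 4/9; P(next child type AB) = 1.
  I^B I^B × I^A i: posterior weight 2/9; P(next child type AB) = 1/2.
  I^B i × I^A I^A: posterior weight 2/9; P(next child type AB) = 1/2.
  I^B i × I^A i: posterior weight 1/9; P(next child type AB) = 1/4.
Weighted sum = 25/36.

25/36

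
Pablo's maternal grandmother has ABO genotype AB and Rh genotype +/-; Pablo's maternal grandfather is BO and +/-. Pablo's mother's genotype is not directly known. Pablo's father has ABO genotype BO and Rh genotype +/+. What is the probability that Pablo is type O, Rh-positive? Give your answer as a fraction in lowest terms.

1/8

Pablo's mother's ABO genotype from AB × BO: 1/4 AB, 1/4 AO, 1/4 BB, 1/4 BO.
Crossing each possibility with the father BO and summing P(type O): 1/4·0 + 1/4·1/4 + 1/4·0 + 1/4·1/4 = 1/8.
Similarly for Rh via the mother's Rh distribution: P(Rh+) = 1.
Independent loci: 1/8 × 1 = 1/8.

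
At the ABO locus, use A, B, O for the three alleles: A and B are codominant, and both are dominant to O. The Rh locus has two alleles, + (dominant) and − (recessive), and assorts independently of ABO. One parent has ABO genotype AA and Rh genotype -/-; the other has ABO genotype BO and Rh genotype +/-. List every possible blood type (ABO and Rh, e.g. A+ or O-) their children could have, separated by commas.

Gametes from AA × BO give offspring ABO genotypes AB, AO, i.e. phenotypes A, AB.
Rh cross -/- × +/- → phenotypes Rh+, Rh-.
Combining independently: A+, A-, AB+, AB-.

A+, A-, AB+, AB-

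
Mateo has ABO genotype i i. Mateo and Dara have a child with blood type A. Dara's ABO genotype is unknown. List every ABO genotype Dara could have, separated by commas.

I^A I^A, I^A I^B, I^A i

For each candidate genotype of Dara, check whether crossing it with i i can produce every observed child phenotype.
  I^A I^A → possible child types {A} ✓
  I^A I^B → possible child types {A, B} ✓
  I^A i → possible child types {O, A} ✓
  I^B I^B → possible child types {B} ✗
  I^B i → possible child types {O, B} ✗
  i i → possible child types {O} ✗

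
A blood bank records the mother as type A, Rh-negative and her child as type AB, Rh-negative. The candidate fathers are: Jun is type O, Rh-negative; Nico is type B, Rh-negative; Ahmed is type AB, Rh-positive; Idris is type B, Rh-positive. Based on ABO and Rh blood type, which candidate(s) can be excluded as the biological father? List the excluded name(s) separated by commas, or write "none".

Jun

A candidate is excluded only if no genotype consistent with his phenotype could produce a type AB, Rh-negative child with a type A, Rh-negative mother.
Jun (type O, Rh-): no genotype consistent with that phenotype can produce a type-AB Rh- child with a type-A mother.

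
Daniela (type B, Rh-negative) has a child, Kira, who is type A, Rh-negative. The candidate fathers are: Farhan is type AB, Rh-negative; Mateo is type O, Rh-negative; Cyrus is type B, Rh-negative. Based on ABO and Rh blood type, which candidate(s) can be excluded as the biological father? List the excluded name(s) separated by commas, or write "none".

A candidate is excluded only if no genotype consistent with his phenotype could produce a type A, Rh-negative child with a type B, Rh-negative mother.
Mateo (type O, Rh-): no genotype consistent with that phenotype can produce a type-A Rh- child with a type-B mother.
Cyrus (type B, Rh-): no genotype consistent with that phenotype can produce a type-A Rh- child with a type-B mother.

Mateo, Cyrus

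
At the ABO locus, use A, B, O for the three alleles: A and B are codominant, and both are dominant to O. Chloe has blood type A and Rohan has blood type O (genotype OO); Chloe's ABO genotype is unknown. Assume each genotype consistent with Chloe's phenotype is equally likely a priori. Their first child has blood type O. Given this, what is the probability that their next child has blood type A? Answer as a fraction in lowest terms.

Possible genotypes: Chloe ∈ {AA, AO}; Rohan ∈ {OO}.
Weight each parental genotype pair by prior × P(type-O child):
  AO × OO: posterior weight 1; P(next child type A) = 1/2.
Weighted sum = 1/2.

1/2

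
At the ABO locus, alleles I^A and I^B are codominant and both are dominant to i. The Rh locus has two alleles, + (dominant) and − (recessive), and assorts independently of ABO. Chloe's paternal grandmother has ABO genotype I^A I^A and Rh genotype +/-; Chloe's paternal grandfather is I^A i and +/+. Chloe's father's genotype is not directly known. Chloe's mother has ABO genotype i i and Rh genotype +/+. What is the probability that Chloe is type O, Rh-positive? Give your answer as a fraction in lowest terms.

1/4

Chloe's father's ABO genotype from I^A I^A × I^A i: 1/2 I^A I^A, 1/2 I^A i.
Crossing each possibility with the mother i i and summing P(type O): 1/2·0 + 1/2·1/2 = 1/4.
Similarly for Rh via the father's Rh distribution: P(Rh+) = 1.
Independent loci: 1/4 × 1 = 1/4.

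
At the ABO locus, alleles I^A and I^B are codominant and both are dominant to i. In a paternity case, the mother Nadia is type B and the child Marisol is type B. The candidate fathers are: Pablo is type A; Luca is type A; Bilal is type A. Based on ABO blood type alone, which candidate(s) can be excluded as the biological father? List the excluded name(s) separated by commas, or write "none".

A candidate is excluded only if no genotype consistent with his phenotype could produce a type B child with a type B mother.
Every candidate has at least one consistent genotype combination, so none can be excluded.

none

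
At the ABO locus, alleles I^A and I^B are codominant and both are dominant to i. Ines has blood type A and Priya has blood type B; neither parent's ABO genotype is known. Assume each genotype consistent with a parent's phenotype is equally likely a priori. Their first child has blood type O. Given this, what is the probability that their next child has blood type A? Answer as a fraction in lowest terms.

1/4

Possible genotypes: Ines ∈ {I^A I^A, I^A i}; Priya ∈ {I^B I^B, I^B i}.
Weight each parental genotype pair by prior × P(type-O child):
  I^A i × I^B i: posterior weight 1; P(next child type A) = 1/4.
Weighted sum = 1/4.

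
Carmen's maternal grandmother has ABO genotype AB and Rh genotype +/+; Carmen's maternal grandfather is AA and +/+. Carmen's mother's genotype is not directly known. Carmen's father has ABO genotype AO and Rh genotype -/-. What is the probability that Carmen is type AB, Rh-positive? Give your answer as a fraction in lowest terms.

Carmen's mother's ABO genotype from AB × AA: 1/2 AA, 1/2 AB.
Crossing each possibility with the father AO and summing P(type AB): 1/2·0 + 1/2·1/4 = 1/8.
Similarly for Rh via the mother's Rh distribution: P(Rh+) = 1.
Independent loci: 1/8 × 1 = 1/8.

1/8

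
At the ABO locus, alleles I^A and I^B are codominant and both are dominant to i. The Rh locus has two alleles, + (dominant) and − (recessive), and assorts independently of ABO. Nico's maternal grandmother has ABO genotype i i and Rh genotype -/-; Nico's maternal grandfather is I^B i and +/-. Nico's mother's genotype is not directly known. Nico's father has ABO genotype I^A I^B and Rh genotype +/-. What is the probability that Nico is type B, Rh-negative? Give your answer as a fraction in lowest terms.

Nico's mother's ABO genotype from i i × I^B i: 1/2 I^B i, 1/2 i i.
Crossing each possibility with the father I^A I^B and summing P(type B): 1/2·1/2 + 1/2·1/2 = 1/2.
Similarly for Rh via the mother's Rh distribution: P(Rh-) = 3/8.
Independent loci: 1/2 × 3/8 = 3/16.

3/16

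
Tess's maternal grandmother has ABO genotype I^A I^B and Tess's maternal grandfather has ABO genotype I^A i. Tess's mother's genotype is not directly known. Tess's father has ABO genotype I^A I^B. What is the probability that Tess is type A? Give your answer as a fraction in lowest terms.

3/8

Tess's mother's ABO genotype from I^A I^B × I^A i: 1/4 I^A I^A, 1/4 I^A I^B, 1/4 I^A i, 1/4 I^B i.
Crossing each possibility with the father I^A I^B and summing P(type A): 1/4·1/2 + 1/4·1/4 + 1/4·1/2 + 1/4·1/4 = 3/8.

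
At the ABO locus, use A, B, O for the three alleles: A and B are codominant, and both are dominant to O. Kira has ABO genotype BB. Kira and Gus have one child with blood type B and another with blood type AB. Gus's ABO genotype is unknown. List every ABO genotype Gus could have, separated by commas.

For each candidate genotype of Gus, check whether crossing it with BB can produce every observed child phenotype.
  AA → possible child types {AB} ✗
  AB → possible child types {B, AB} ✓
  AO → possible child types {B, AB} ✓
  BB → possible child types {B} ✗
  BO → possible child types {B} ✗
  OO → possible child types {B} ✗

AB, AO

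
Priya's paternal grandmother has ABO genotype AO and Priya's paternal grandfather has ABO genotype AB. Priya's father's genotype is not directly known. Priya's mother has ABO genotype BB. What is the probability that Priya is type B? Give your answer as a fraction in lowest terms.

1/2

Priya's father's ABO genotype from AO × AB: 1/4 AA, 1/4 AB, 1/4 AO, 1/4 BO.
Crossing each possibility with the mother BB and summing P(type B): 1/4·0 + 1/4·1/2 + 1/4·1/2 + 1/4·1 = 1/2.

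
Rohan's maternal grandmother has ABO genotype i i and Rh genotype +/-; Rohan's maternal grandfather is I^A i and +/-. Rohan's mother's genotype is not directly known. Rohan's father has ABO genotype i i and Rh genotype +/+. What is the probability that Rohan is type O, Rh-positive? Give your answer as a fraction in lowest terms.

3/4

Rohan's mother's ABO genotype from i i × I^A i: 1/2 I^A i, 1/2 i i.
Crossing each possibility with the father i i and summing P(type O): 1/2·1/2 + 1/2·1 = 3/4.
Similarly for Rh via the mother's Rh distribution: P(Rh+) = 1.
Independent loci: 3/4 × 1 = 3/4.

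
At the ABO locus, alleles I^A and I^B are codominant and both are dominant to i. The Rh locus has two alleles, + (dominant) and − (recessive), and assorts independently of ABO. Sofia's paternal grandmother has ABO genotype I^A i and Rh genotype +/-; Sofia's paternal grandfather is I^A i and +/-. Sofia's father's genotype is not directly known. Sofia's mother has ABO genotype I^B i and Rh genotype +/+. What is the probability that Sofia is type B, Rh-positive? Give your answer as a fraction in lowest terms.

Sofia's father's ABO genotype from I^A i × I^A i: 1/4 I^A I^A, 1/2 I^A i, 1/4 i i.
Crossing each possibility with the mother I^B i and summing P(type B): 1/4·0 + 1/2·1/4 + 1/4·1/2 = 1/4.
Similarly for Rh via the father's Rh distribution: P(Rh+) = 1.
Independent loci: 1/4 × 1 = 1/4.

1/4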